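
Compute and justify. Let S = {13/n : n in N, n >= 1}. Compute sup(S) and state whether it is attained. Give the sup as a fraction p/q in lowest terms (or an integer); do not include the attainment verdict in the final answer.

Analysis:
- Values: 13, 13/2, 13/3, 13/4, ... strictly decreasing.
- The maximum is 13 (n=1); sup = 13 (attained).
- The set is bounded below by 0; 13/n -> 0 so 0 is the greatest lower bound.
- 0 is not in the set, so inf = 0 is not attained.
Conclusion: sup(S) = 13, attained in S.

13


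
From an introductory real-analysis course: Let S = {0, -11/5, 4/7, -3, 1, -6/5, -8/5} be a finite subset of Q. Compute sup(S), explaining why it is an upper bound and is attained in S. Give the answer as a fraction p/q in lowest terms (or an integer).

S is finite, so sup(S) = max(S).
Sorted decreasing:
1, 4/7, 0, -6/5, -8/5, -11/5, -3
The extremum is 1.
For every x in S, x <= 1. And 1 is in S, so it is attained.
Therefore sup(S) = 1.

1


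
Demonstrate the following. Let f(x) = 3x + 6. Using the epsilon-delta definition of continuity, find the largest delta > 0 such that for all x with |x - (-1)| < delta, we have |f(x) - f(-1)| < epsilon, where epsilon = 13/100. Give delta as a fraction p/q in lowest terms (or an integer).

We compute f(-1) = 3*(-1) + 6 = 3.
|f(x) - f(-1)| = |3x + 6 - (3)| = |3(x - (-1))| = 3|x - (-1)|.
We need 3|x - (-1)| < 13/100, i.e. |x - (-1)| < 13/100 / 3 = 13/300.
So any delta <= 13/300 works. Conversely, if delta > 13/300, then x = -1 + 13/300 satisfies |x - (-1)| = 13/300 < delta but |f(x) - f(-1)| = 3 * 13/300 = 13/100, which is not < 13/100; so no larger delta works.
Hence the largest such delta is 13/300.

13/300


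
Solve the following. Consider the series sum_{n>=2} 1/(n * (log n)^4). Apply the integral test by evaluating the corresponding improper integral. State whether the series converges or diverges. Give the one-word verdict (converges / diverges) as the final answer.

Let f(x) = 1/(x*log(x)^4). Then f is positive, continuous, and decreasing on [2, infinity), so the integral test applies.
Compute the improper integral int_{2}^infinity f(x) dx:
  antiderivative F(x) = -1/(3*log(x)^3).
  F(x) -> 0 as x -> infinity.  int = 0 - F(2) = 1/(3*log(2)^3) < infinity. By the integral test, the series converges.

converges


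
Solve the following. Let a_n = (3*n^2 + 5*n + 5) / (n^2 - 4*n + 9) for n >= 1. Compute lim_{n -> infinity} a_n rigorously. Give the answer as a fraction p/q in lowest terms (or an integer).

Divide numerator and denominator by n^2, the highest power:
numerator / n^2 = 3 + 5/n + 5/n^2
denominator / n^2 = 1 - 4/n + 9/n^2
As n -> infinity, all terms of the form c/n^k (k >= 1) tend to 0.
So numerator / n^2 -> 3 and denominator / n^2 -> 1.
Therefore lim a_n = 3.

3


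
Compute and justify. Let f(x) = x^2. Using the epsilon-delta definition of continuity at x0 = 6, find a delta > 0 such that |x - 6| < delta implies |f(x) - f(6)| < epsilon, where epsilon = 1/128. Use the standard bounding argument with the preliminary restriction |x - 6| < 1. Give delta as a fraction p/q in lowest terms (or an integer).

Factor: |x^2 - (6)^2| = |x - 6| * |x + 6|.
Impose |x - 6| < 1 first. Then |x + 6| = |(x - 6) + 2*(6)| <= |x - 6| + 2*|6| < 1 + 12 = 13.
So |x^2 - (6)^2| < delta * 13.
We need delta * 13 <= 1/128, i.e. delta <= 1/128/13 = 1/1664.
Since 1/1664 < 1, this is tighter than 1; take delta = 1/1664.
So delta = 1/1664 works.

1/1664


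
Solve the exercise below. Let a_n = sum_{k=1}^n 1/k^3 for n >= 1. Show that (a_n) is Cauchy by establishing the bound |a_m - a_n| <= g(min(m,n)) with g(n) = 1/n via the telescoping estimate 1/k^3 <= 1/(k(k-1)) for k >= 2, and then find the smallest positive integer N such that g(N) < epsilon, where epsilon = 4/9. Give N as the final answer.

For m > n >= 1: |a_m - a_n| = sum_{k=n+1}^m 1/k^3.
Use 1/k^3 <= 1/(k(k-1)) = 1/(k-1) - 1/k for k >= 2 (which holds since k^3 >= k^2 >= k(k-1) for k >= 2):
sum_{k=n+1}^m 1/k^3 <= sum_{k=n+1}^m (1/(k-1) - 1/k) = 1/n - 1/m <= 1/n.
By symmetry the same bound holds with n,m swapped, so |a_m - a_n| <= 1/min(m,n) = g(min(m,n)). Since g(n) -> 0, (a_n) is Cauchy.
Now solve g(N) < 4/9: 1/N < 4/9 <=> N > 1/(4/9) = 9/4.
The smallest integer strictly greater than 9/4 is N = 3.
Check: g(3) = 1/3 < 4/9; g(2) = 1/2 >= 4/9. So N = 3.

3


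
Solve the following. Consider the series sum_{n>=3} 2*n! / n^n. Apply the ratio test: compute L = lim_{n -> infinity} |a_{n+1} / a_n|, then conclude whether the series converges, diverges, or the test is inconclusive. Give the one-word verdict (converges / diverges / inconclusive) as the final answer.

Let a_n denote the general term. Form the ratio a_{n+1}/a_n and simplify:
a_{n+1}/a_n = (n/(n + 1))^n
Take the limit as n -> infinity: L = exp(-1).
Since L = exp(-1) < 1, the ratio test implies the series converges.

converges


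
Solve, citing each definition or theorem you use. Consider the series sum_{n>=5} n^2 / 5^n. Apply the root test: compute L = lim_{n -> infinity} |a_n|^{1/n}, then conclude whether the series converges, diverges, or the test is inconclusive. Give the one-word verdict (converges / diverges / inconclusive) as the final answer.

Let a_n denote the general term. Form |a_n|^(1/n) and simplify:
|a_n|^(1/n) = n^(2/n)/5
Take the limit as n -> infinity: L = 1/5.
Since L = 1/5 < 1, the root test implies convergence.

converges


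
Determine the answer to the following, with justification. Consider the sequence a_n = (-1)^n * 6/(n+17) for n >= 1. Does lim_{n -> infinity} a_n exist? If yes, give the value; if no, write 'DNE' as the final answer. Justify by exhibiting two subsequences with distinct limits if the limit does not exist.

Examine the behaviour of a_n along subsequences.
Even-n subsequence a_{2k} = 6/(2k+17) -> 0. Odd-n subsequence a_{2k+1} = -6/(2k+18) -> 0. Both tend to 0, which suggests the limit is 0; verify directly.
|a_n - 0| = 6/(n+17) < 6/n for every n >= 1.
Given epsilon > 0, choose a positive integer N > 6/epsilon. Then for all n >= N, |a_n| < 6/n <= 6/N < epsilon.
So by the definition of the limit, lim a_n exists and equals 0.

0


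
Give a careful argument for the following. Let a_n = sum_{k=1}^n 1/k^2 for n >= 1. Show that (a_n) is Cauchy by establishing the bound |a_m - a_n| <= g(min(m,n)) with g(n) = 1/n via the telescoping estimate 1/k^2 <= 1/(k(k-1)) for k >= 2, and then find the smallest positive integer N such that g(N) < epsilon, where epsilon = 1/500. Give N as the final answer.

For m > n >= 1: |a_m - a_n| = sum_{k=n+1}^m 1/k^2.
Use 1/k^2 <= 1/(k(k-1)) = 1/(k-1) - 1/k for k >= 2:
sum_{k=n+1}^m 1/k^2 <= sum_{k=n+1}^m (1/(k-1) - 1/k) = 1/n - 1/m <= 1/n.
By symmetry the same bound holds with n,m swapped, so |a_m - a_n| <= 1/min(m,n) = g(min(m,n)). Since g(n) -> 0, (a_n) is Cauchy.
Now solve g(N) < 1/500: 1/N < 1/500 <=> N > 1/(1/500) = 500.
The smallest integer strictly greater than 500 is N = 501.
Check: g(501) = 1/501 < 1/500; g(500) = 1/500 >= 1/500. So N = 501.

501


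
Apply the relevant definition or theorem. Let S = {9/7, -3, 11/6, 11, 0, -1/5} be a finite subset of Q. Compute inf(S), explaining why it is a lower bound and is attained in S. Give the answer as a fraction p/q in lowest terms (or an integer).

S is finite, so inf(S) = min(S).
Sorted increasing:
-3, -1/5, 0, 9/7, 11/6, 11
The extremum is -3.
For every x in S, x >= -3. And -3 is in S, so it is attained.
Therefore inf(S) = -3.

-3


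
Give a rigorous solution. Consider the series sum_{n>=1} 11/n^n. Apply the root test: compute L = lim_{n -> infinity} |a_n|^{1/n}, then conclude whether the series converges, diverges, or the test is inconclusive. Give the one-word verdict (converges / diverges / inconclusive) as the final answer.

Let a_n denote the general term. Form |a_n|^(1/n) and simplify:
|a_n|^(1/n) = 11^(1/n)/n
Take the limit as n -> infinity: L = 0.
Since L = 0 < 1, the root test implies convergence.

converges


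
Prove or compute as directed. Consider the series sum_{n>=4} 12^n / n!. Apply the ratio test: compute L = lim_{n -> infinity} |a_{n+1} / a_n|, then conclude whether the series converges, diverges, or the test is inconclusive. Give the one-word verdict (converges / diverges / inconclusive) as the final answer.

Let a_n denote the general term. Form the ratio a_{n+1}/a_n and simplify:
a_{n+1}/a_n = 12/(n + 1)
Take the limit as n -> infinity: L = 0.
Since L = 0 < 1, the ratio test implies the series converges.

converges


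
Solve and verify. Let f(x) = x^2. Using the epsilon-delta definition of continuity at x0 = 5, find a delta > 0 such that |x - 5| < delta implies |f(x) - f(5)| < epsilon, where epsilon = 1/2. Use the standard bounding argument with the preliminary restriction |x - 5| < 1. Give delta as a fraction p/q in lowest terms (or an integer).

Factor: |x^2 - (5)^2| = |x - 5| * |x + 5|.
Impose |x - 5| < 1 first. Then |x + 5| = |(x - 5) + 2*(5)| <= |x - 5| + 2*|5| < 1 + 10 = 11.
So |x^2 - (5)^2| < delta * 11.
We need delta * 11 <= 1/2, i.e. delta <= 1/2/11 = 1/22.
Since 1/22 < 1, this is tighter than 1; take delta = 1/22.
So delta = 1/22 works.

1/22


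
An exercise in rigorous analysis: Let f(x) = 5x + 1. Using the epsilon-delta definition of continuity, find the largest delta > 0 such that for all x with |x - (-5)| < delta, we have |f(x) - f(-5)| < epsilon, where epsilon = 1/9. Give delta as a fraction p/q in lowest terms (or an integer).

We compute f(-5) = 5*(-5) + 1 = -24.
|f(x) - f(-5)| = |5x + 1 - (-24)| = |5(x - (-5))| = 5|x - (-5)|.
We need 5|x - (-5)| < 1/9, i.e. |x - (-5)| < 1/9 / 5 = 1/45.
So any delta <= 1/45 works. Conversely, if delta > 1/45, then x = -5 + 1/45 satisfies |x - (-5)| = 1/45 < delta but |f(x) - f(-5)| = 5 * 1/45 = 1/9, which is not < 1/9; so no larger delta works.
Hence the largest such delta is 1/45.

1/45


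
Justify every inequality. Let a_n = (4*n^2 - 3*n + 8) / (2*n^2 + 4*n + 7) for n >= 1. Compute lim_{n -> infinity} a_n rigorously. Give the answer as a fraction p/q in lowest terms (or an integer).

Divide numerator and denominator by n^2, the highest power:
numerator / n^2 = 4 - 3/n + 8/n^2
denominator / n^2 = 2 + 4/n + 7/n^2
As n -> infinity, all terms of the form c/n^k (k >= 1) tend to 0.
So numerator / n^2 -> 4 and denominator / n^2 -> 2.
Therefore lim a_n = 2.

2


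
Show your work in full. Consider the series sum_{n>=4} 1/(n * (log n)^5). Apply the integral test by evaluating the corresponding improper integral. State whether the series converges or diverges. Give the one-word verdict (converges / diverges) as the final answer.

Let f(x) = 1/(x*log(x)^5). Then f is positive, continuous, and decreasing on [4, infinity), so the integral test applies.
Compute the improper integral int_{4}^infinity f(x) dx:
  antiderivative F(x) = -1/(4*log(x)^4).
  F(x) -> 0 as x -> infinity.  int = 0 - F(4) = 1/(4*log(4)^4) < infinity. By the integral test, the series converges.

converges


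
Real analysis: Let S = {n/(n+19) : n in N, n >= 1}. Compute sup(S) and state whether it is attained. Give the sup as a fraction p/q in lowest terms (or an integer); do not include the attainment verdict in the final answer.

Analysis:
- Values: 1/20, 2/21, 3/22, 4/23, ... strictly increasing.
- Minimum is 1/20 (n=1); inf = 1/20 (attained).
- n/(n+19) = 1 - 19/(n+19) -> 1 from below as n -> infinity, and never equals 1.
- So sup = 1 (not attained).
Conclusion: sup(S) = 1, not attained in S.

1


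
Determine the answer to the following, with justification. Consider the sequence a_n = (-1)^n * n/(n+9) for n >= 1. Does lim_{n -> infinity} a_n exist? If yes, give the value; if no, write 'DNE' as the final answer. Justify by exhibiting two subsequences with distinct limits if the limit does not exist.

Examine the behaviour of a_n along subsequences.
a_{2k} = 2k/(2k+9) -> 1. a_{2k+1} = -(2k+1)/(2k+10) -> -1.
Since these two subsequential limits are 1 and -1, distinct, the full sequence cannot converge (a convergent sequence has all subsequences tending to the same limit). So lim a_n does not exist.

DNE


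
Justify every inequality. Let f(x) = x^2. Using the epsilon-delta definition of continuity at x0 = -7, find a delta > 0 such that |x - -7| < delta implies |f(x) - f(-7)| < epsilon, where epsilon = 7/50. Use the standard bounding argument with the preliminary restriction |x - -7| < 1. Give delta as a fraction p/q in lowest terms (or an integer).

Factor: |x^2 - (-7)^2| = |x - -7| * |x + -7|.
Impose |x - -7| < 1 first. Then |x + -7| = |(x - -7) + 2*(-7)| <= |x - -7| + 2*|-7| < 1 + 14 = 15.
So |x^2 - (-7)^2| < delta * 15.
We need delta * 15 <= 7/50, i.e. delta <= 7/50/15 = 7/750.
Since 7/750 < 1, this is tighter than 1; take delta = 7/750.
So delta = 7/750 works.

7/750


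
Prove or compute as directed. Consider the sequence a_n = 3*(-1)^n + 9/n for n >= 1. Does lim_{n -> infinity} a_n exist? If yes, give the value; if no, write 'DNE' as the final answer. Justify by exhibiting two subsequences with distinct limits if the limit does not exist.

Examine the behaviour of a_n along subsequences.
a_{2k} = 3 + 9/(2k) -> 3. a_{2k+1} = -3 + 9/(2k+1) -> -3.
Since these two subsequential limits are 3 and -3, distinct, the full sequence cannot converge (a convergent sequence has all subsequences tending to the same limit). So lim a_n does not exist.

DNE


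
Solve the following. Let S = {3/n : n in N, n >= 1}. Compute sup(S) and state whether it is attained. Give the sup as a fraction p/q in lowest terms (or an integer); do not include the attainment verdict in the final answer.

Analysis:
- Values: 3, 3/2, 1, 3/4, ... strictly decreasing.
- The maximum is 3 (n=1); sup = 3 (attained).
- The set is bounded below by 0; 3/n -> 0 so 0 is the greatest lower bound.
- 0 is not in the set, so inf = 0 is not attained.
Conclusion: sup(S) = 3, attained in S.

3


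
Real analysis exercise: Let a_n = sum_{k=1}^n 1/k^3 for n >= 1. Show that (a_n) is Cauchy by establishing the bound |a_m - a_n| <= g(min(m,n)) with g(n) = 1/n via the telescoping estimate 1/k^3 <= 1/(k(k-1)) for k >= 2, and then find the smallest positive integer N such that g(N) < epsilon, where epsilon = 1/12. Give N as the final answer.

For m > n >= 1: |a_m - a_n| = sum_{k=n+1}^m 1/k^3.
Use 1/k^3 <= 1/(k(k-1)) = 1/(k-1) - 1/k for k >= 2 (which holds since k^3 >= k^2 >= k(k-1) for k >= 2):
sum_{k=n+1}^m 1/k^3 <= sum_{k=n+1}^m (1/(k-1) - 1/k) = 1/n - 1/m <= 1/n.
By symmetry the same bound holds with n,m swapped, so |a_m - a_n| <= 1/min(m,n) = g(min(m,n)). Since g(n) -> 0, (a_n) is Cauchy.
Now solve g(N) < 1/12: 1/N < 1/12 <=> N > 1/(1/12) = 12.
The smallest integer strictly greater than 12 is N = 13.
Check: g(13) = 1/13 < 1/12; g(12) = 1/12 >= 1/12. So N = 13.

13


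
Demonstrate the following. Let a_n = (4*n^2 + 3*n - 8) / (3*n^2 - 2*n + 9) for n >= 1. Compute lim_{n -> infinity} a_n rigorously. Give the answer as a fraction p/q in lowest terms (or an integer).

Divide numerator and denominator by n^2, the highest power:
numerator / n^2 = 4 + 3/n - 8/n^2
denominator / n^2 = 3 - 2/n + 9/n^2
As n -> infinity, all terms of the form c/n^k (k >= 1) tend to 0.
So numerator / n^2 -> 4 and denominator / n^2 -> 3.
Therefore lim a_n = 4/3.

4/3


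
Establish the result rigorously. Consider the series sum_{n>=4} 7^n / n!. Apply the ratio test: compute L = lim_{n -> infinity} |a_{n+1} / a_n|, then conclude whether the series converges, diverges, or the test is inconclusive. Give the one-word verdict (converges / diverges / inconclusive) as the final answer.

Let a_n denote the general term. Form the ratio a_{n+1}/a_n and simplify:
a_{n+1}/a_n = 7/(n + 1)
Take the limit as n -> infinity: L = 0.
Since L = 0 < 1, the ratio test implies the series converges.

converges


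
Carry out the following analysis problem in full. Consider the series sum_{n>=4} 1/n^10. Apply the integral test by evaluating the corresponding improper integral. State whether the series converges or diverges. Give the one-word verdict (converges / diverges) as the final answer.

Let f(x) = x^(-10). Then f is positive, continuous, and decreasing on [4, infinity), so the integral test applies.
Compute the improper integral int_{4}^infinity f(x) dx:
  antiderivative F(x) = -1/(9*x^9).
  As x -> infinity, F(x) -> 0 (since p = 10 > 1).
  So int = F(infinity) - F(4) = 0 - (-1/2359296) = 1/2359296.
  Finite, so by the integral test, the series converges.

converges


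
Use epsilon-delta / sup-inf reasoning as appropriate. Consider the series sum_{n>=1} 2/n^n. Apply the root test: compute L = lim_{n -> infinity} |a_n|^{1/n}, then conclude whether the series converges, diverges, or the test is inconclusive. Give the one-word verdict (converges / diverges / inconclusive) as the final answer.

Let a_n denote the general term. Form |a_n|^(1/n) and simplify:
|a_n|^(1/n) = 2^(1/n)/n
Take the limit as n -> infinity: L = 0.
Since L = 0 < 1, the root test implies convergence.

converges


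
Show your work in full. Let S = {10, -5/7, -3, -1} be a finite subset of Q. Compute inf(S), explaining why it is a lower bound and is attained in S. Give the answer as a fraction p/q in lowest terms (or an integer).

S is finite, so inf(S) = min(S).
Sorted increasing:
-3, -1, -5/7, 10
The extremum is -3.
For every x in S, x >= -3. And -3 is in S, so it is attained.
Therefore inf(S) = -3.

-3


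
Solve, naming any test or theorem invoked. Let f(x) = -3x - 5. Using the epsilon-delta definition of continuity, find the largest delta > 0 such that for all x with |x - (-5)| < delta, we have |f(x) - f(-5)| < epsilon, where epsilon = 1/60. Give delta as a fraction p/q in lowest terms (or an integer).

We compute f(-5) = -3*(-5) - 5 = 10.
|f(x) - f(-5)| = |-3x - 5 - (10)| = |-3(x - (-5))| = 3|x - (-5)|.
We need 3|x - (-5)| < 1/60, i.e. |x - (-5)| < 1/60 / 3 = 1/180.
So any delta <= 1/180 works. Conversely, if delta > 1/180, then x = -5 + 1/180 satisfies |x - (-5)| = 1/180 < delta but |f(x) - f(-5)| = 3 * 1/180 = 1/60, which is not < 1/60; so no larger delta works.
Hence the largest such delta is 1/180.

1/180


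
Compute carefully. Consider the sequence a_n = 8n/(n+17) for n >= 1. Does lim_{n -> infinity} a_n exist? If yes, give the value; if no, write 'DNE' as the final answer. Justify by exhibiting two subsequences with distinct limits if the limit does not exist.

Examine the behaviour of a_n along subsequences.
Even-n subsequence a_{2k} = 8(2k)/(2k+17) -> 8. Odd-n subsequence a_{2k+1} = 8(2k+1)/(2k+18) -> 8. Both tend to 8, which suggests the limit is 8; verify directly.
|a_n - 8| = |8n - 8(n+17)| / (n+17) = 136/(n+17) < 136/n for every n >= 1.
Given epsilon > 0, choose a positive integer N > 136/epsilon. Then for all n >= N, |a_n - 8| < 136/n <= 136/N < epsilon.
So by the definition of the limit, lim a_n exists and equals 8.

8


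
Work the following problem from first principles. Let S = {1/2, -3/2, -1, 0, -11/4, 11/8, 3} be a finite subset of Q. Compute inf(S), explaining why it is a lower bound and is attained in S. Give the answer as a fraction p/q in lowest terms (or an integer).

S is finite, so inf(S) = min(S).
Sorted increasing:
-11/4, -3/2, -1, 0, 1/2, 11/8, 3
The extremum is -11/4.
For every x in S, x >= -11/4. And -11/4 is in S, so it is attained.
Therefore inf(S) = -11/4.

-11/4


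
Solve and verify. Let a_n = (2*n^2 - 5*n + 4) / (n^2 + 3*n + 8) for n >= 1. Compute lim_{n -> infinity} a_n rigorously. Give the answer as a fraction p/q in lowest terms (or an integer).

Divide numerator and denominator by n^2, the highest power:
numerator / n^2 = 2 - 5/n + 4/n^2
denominator / n^2 = 1 + 3/n + 8/n^2
As n -> infinity, all terms of the form c/n^k (k >= 1) tend to 0.
So numerator / n^2 -> 2 and denominator / n^2 -> 1.
Therefore lim a_n = 2.

2


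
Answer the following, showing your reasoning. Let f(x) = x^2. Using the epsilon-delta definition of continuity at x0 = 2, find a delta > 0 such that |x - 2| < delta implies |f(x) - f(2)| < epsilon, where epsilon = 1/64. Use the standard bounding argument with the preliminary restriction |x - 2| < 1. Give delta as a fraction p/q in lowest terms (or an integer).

Factor: |x^2 - (2)^2| = |x - 2| * |x + 2|.
Impose |x - 2| < 1 first. Then |x + 2| = |(x - 2) + 2*(2)| <= |x - 2| + 2*|2| < 1 + 4 = 5.
So |x^2 - (2)^2| < delta * 5.
We need delta * 5 <= 1/64, i.e. delta <= 1/64/5 = 1/320.
Since 1/320 < 1, this is tighter than 1; take delta = 1/320.
So delta = 1/320 works.

1/320


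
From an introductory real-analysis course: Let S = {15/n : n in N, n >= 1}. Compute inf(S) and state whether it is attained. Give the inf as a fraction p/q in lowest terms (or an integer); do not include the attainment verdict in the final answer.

Analysis:
- Values: 15, 15/2, 5, 15/4, ... strictly decreasing.
- The maximum is 15 (n=1); sup = 15 (attained).
- The set is bounded below by 0; 15/n -> 0 so 0 is the greatest lower bound.
- 0 is not in the set, so inf = 0 is not attained.
Conclusion: inf(S) = 0, not attained in S.

0


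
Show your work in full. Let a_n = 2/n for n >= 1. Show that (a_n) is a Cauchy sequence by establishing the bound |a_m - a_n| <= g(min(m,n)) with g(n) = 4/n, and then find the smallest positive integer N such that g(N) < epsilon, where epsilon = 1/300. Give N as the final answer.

For any m, n >= 1, by the triangle inequality:
|a_m - a_n| = |2/m - 2/n| <= 2*1/m + 2*1/n <= 4/min(m,n).
So g(n) = 4/n bounds the Cauchy difference. Since g(n) -> 0, (a_n) is Cauchy.
Now solve g(N) < 1/300: 4/N < 1/300 <=> N > 4 / (1/300) = 1200.
The smallest integer strictly greater than 1200 is N = 1201.
Check: g(1201) = 4/1201 = 4/1201 < 1/300; g(1200) = 1/300 >= 1/300. So N = 1201.

1201


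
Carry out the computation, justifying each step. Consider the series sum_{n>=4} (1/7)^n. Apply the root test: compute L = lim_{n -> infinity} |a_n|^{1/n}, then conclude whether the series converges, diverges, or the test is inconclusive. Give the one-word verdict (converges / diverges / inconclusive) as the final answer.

Let a_n denote the general term. Form |a_n|^(1/n) and simplify:
|a_n|^(1/n) = 1/7
Take the limit as n -> infinity: L = 1/7.
Since L = 1/7 < 1, the root test implies convergence.

converges


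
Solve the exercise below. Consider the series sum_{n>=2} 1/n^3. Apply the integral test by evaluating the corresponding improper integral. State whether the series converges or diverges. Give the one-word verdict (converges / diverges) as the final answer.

Let f(x) = x^(-3). Then f is positive, continuous, and decreasing on [2, infinity), so the integral test applies.
Compute the improper integral int_{2}^infinity f(x) dx:
  antiderivative F(x) = -1/(2*x^2).
  As x -> infinity, F(x) -> 0 (since p = 3 > 1).
  So int = F(infinity) - F(2) = 0 - (-1/8) = 1/8.
  Finite, so by the integral test, the series converges.

converges


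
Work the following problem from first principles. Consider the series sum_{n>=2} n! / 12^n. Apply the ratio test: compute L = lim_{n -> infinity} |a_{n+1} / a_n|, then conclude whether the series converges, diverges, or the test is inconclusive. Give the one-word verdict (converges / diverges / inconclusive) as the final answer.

Let a_n denote the general term. Form the ratio a_{n+1}/a_n and simplify:
a_{n+1}/a_n = n/12 + 1/12
Take the limit as n -> infinity: L = infinity.
Since L = infinity > 1 (or L = infinity), the ratio test implies the series diverges.

diverges


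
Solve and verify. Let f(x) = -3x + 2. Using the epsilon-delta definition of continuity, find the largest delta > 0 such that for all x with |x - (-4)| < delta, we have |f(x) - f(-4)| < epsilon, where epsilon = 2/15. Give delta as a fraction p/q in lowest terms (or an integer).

We compute f(-4) = -3*(-4) + 2 = 14.
|f(x) - f(-4)| = |-3x + 2 - (14)| = |-3(x - (-4))| = 3|x - (-4)|.
We need 3|x - (-4)| < 2/15, i.e. |x - (-4)| < 2/15 / 3 = 2/45.
So any delta <= 2/45 works. Conversely, if delta > 2/45, then x = -4 + 2/45 satisfies |x - (-4)| = 2/45 < delta but |f(x) - f(-4)| = 3 * 2/45 = 2/15, which is not < 2/15; so no larger delta works.
Hence the largest such delta is 2/45.

2/45


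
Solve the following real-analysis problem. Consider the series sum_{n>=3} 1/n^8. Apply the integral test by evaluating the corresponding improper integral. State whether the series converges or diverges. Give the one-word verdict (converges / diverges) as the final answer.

Let f(x) = x^(-8). Then f is positive, continuous, and decreasing on [3, infinity), so the integral test applies.
Compute the improper integral int_{3}^infinity f(x) dx:
  antiderivative F(x) = -1/(7*x^7).
  As x -> infinity, F(x) -> 0 (since p = 8 > 1).
  So int = F(infinity) - F(3) = 0 - (-1/15309) = 1/15309.
  Finite, so by the integral test, the series converges.

converges


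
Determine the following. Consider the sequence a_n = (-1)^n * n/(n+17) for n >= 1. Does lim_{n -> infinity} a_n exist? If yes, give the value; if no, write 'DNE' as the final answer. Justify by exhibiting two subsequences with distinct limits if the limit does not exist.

Examine the behaviour of a_n along subsequences.
a_{2k} = 2k/(2k+17) -> 1. a_{2k+1} = -(2k+1)/(2k+18) -> -1.
Since these two subsequential limits are 1 and -1, distinct, the full sequence cannot converge (a convergent sequence has all subsequences tending to the same limit). So lim a_n does not exist.

DNE


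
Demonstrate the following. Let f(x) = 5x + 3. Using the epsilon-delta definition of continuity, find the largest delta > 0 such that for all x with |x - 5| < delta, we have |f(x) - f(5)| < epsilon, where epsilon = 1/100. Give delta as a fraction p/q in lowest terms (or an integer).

We compute f(5) = 5*(5) + 3 = 28.
|f(x) - f(5)| = |5x + 3 - (28)| = |5(x - 5)| = 5|x - 5|.
We need 5|x - 5| < 1/100, i.e. |x - 5| < 1/100 / 5 = 1/500.
So any delta <= 1/500 works. Conversely, if delta > 1/500, then x = 5 + 1/500 satisfies |x - 5| = 1/500 < delta but |f(x) - f(5)| = 5 * 1/500 = 1/100, which is not < 1/100; so no larger delta works.
Hence the largest such delta is 1/500.

1/500


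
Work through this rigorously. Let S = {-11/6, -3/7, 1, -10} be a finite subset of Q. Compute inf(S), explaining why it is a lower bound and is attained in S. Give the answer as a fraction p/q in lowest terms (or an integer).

S is finite, so inf(S) = min(S).
Sorted increasing:
-10, -11/6, -3/7, 1
The extremum is -10.
For every x in S, x >= -10. And -10 is in S, so it is attained.
Therefore inf(S) = -10.

-10


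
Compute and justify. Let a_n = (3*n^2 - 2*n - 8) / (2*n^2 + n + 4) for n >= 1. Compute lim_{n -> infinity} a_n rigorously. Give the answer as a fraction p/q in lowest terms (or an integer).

Divide numerator and denominator by n^2, the highest power:
numerator / n^2 = 3 - 2/n - 8/n^2
denominator / n^2 = 2 + 1/n + 4/n^2
As n -> infinity, all terms of the form c/n^k (k >= 1) tend to 0.
So numerator / n^2 -> 3 and denominator / n^2 -> 2.
Therefore lim a_n = 3/2.

3/2


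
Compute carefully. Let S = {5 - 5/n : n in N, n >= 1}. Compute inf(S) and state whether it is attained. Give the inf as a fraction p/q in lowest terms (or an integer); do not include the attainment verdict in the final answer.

Analysis:
- Values: 0, 5/2, 10/3, 15/4, ... strictly increasing.
- Minimum is 0 (n=1); inf = 0 (attained).
- 5 - 5/n -> 5 from below; sup = 5, not attained.
Conclusion: inf(S) = 0, attained in S.

0


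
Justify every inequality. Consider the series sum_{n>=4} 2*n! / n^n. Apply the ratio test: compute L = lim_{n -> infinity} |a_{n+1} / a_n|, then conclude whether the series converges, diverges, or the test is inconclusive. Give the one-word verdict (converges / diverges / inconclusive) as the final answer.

Let a_n denote the general term. Form the ratio a_{n+1}/a_n and simplify:
a_{n+1}/a_n = (n/(n + 1))^n
Take the limit as n -> infinity: L = exp(-1).
Since L = exp(-1) < 1, the ratio test implies the series converges.

converges


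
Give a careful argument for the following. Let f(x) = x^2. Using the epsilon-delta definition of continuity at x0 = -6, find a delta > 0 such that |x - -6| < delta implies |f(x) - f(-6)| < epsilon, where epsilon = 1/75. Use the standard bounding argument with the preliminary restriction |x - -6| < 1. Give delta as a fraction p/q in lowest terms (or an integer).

Factor: |x^2 - (-6)^2| = |x - -6| * |x + -6|.
Impose |x - -6| < 1 first. Then |x + -6| = |(x - -6) + 2*(-6)| <= |x - -6| + 2*|-6| < 1 + 12 = 13.
So |x^2 - (-6)^2| < delta * 13.
We need delta * 13 <= 1/75, i.e. delta <= 1/75/13 = 1/975.
Since 1/975 < 1, this is tighter than 1; take delta = 1/975.
So delta = 1/975 works.

1/975


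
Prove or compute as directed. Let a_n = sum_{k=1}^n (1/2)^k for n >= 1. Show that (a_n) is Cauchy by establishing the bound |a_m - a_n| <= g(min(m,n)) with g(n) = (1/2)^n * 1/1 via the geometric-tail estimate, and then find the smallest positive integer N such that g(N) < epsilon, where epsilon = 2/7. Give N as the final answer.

For m > n >= 1: |a_m - a_n| = sum_{k=n+1}^m (1/2)^k < sum_{k=n+1}^infinity (1/2)^k = (1/2)^(n+1) / (1 - 1/2) = (1/2)^n * (1/2) * (2/1) = (1/2)^n * 1/1.
So g(n) = (1/2)^n / 1. Since g(n) -> 0, (a_n) is Cauchy.
Now solve g(N) < 2/7: (1/2)^N / 1 < 2/7 <=> 2^N > 1 / (1 * 2/7) = 7/2.
Check powers of 2: 2^1 = 2 <= 7/2, 2^2 = 4 > 7/2.
So the smallest such N is 2. Check: g(2) = 1/(1 * 4) = 1/4 < 2/7.

2


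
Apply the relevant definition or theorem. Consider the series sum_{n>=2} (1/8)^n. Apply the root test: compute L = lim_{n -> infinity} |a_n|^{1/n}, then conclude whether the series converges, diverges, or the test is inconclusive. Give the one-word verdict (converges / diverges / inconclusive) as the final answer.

Let a_n denote the general term. Form |a_n|^(1/n) and simplify:
|a_n|^(1/n) = 1/8
Take the limit as n -> infinity: L = 1/8.
Since L = 1/8 < 1, the root test implies convergence.

converges


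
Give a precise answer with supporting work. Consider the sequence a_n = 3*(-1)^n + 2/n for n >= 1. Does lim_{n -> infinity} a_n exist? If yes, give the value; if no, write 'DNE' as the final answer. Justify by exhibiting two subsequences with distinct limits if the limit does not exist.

Examine the behaviour of a_n along subsequences.
a_{2k} = 3 + 2/(2k) -> 3. a_{2k+1} = -3 + 2/(2k+1) -> -3.
Since these two subsequential limits are 3 and -3, distinct, the full sequence cannot converge (a convergent sequence has all subsequences tending to the same limit). So lim a_n does not exist.

DNE


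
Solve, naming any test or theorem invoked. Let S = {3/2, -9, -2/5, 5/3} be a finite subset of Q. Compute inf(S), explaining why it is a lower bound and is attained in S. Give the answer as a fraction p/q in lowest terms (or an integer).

S is finite, so inf(S) = min(S).
Sorted increasing:
-9, -2/5, 3/2, 5/3
The extremum is -9.
For every x in S, x >= -9. And -9 is in S, so it is attained.
Therefore inf(S) = -9.

-9


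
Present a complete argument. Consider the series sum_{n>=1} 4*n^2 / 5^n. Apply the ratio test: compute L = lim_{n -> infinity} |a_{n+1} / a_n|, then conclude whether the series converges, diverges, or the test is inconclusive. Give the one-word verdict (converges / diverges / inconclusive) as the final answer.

Let a_n denote the general term. Form the ratio a_{n+1}/a_n and simplify:
a_{n+1}/a_n = (n + 1)^2/(5*n^2)
Take the limit as n -> infinity: L = 1/5.
Since L = 1/5 < 1, the ratio test implies the series converges.

converges


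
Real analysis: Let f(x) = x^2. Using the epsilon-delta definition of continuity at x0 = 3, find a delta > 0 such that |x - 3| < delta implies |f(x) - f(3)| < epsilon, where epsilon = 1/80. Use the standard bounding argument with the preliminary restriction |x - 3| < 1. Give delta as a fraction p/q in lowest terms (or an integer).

Factor: |x^2 - (3)^2| = |x - 3| * |x + 3|.
Impose |x - 3| < 1 first. Then |x + 3| = |(x - 3) + 2*(3)| <= |x - 3| + 2*|3| < 1 + 6 = 7.
So |x^2 - (3)^2| < delta * 7.
We need delta * 7 <= 1/80, i.e. delta <= 1/80/7 = 1/560.
Since 1/560 < 1, this is tighter than 1; take delta = 1/560.
So delta = 1/560 works.

1/560


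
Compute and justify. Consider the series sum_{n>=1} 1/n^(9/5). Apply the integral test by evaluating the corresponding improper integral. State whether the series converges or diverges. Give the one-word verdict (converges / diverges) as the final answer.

Let f(x) = x^(-9/5). Then f is positive, continuous, and decreasing on [1, infinity), so the integral test applies.
Compute the improper integral int_{1}^infinity f(x) dx:
  antiderivative F(x) = -5/(4*x^(4/5)).
  As x -> infinity, F(x) -> 0 (since p = 9/5 > 1).
  So int = F(infinity) - F(1) = 0 - (-5/4) = 5/4.
  Finite, so by the integral test, the series converges.

converges


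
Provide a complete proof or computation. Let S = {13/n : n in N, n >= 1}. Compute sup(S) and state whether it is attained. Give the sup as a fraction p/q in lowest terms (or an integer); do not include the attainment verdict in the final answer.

Analysis:
- Values: 13, 13/2, 13/3, 13/4, ... strictly decreasing.
- The maximum is 13 (n=1); sup = 13 (attained).
- The set is bounded below by 0; 13/n -> 0 so 0 is the greatest lower bound.
- 0 is not in the set, so inf = 0 is not attained.
Conclusion: sup(S) = 13, attained in S.

13


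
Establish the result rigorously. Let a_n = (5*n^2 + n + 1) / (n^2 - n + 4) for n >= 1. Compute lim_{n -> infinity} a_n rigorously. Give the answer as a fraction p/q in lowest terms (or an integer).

Divide numerator and denominator by n^2, the highest power:
numerator / n^2 = 5 + 1/n + n^(-2)
denominator / n^2 = 1 - 1/n + 4/n^2
As n -> infinity, all terms of the form c/n^k (k >= 1) tend to 0.
So numerator / n^2 -> 5 and denominator / n^2 -> 1.
Therefore lim a_n = 5.

5


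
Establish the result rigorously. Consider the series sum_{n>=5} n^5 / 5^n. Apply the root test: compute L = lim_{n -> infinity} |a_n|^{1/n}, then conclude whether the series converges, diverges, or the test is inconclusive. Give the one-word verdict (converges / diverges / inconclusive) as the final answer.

Let a_n denote the general term. Form |a_n|^(1/n) and simplify:
|a_n|^(1/n) = n^(5/n)/5
Take the limit as n -> infinity: L = 1/5.
Since L = 1/5 < 1, the root test implies convergence.

converges


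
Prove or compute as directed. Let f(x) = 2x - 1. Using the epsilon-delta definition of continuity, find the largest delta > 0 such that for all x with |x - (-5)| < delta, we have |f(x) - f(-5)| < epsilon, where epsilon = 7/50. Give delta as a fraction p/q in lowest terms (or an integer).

We compute f(-5) = 2*(-5) - 1 = -11.
|f(x) - f(-5)| = |2x - 1 - (-11)| = |2(x - (-5))| = 2|x - (-5)|.
We need 2|x - (-5)| < 7/50, i.e. |x - (-5)| < 7/50 / 2 = 7/100.
So any delta <= 7/100 works. Conversely, if delta > 7/100, then x = -5 + 7/100 satisfies |x - (-5)| = 7/100 < delta but |f(x) - f(-5)| = 2 * 7/100 = 7/50, which is not < 7/50; so no larger delta works.
Hence the largest such delta is 7/100.

7/100


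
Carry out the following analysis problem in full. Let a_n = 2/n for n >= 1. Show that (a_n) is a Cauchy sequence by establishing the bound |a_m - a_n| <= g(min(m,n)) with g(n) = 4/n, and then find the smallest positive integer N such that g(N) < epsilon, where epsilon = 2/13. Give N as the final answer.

For any m, n >= 1, by the triangle inequality:
|a_m - a_n| = |2/m - 2/n| <= 2*1/m + 2*1/n <= 4/min(m,n).
So g(n) = 4/n bounds the Cauchy difference. Since g(n) -> 0, (a_n) is Cauchy.
Now solve g(N) < 2/13: 4/N < 2/13 <=> N > 4 / (2/13) = 26.
The smallest integer strictly greater than 26 is N = 27.
Check: g(27) = 4/27 = 4/27 < 2/13; g(26) = 2/13 >= 2/13. So N = 27.

27


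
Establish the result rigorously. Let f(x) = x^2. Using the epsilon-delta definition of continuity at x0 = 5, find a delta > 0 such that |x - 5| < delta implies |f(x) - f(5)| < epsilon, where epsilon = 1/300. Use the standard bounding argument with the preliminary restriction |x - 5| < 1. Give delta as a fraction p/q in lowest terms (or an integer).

Factor: |x^2 - (5)^2| = |x - 5| * |x + 5|.
Impose |x - 5| < 1 first. Then |x + 5| = |(x - 5) + 2*(5)| <= |x - 5| + 2*|5| < 1 + 10 = 11.
So |x^2 - (5)^2| < delta * 11.
We need delta * 11 <= 1/300, i.e. delta <= 1/300/11 = 1/3300.
Since 1/3300 < 1, this is tighter than 1; take delta = 1/3300.
So delta = 1/3300 works.

1/3300


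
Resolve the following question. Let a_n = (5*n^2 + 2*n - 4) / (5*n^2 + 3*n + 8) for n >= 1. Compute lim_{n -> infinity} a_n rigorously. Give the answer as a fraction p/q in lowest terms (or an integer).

Divide numerator and denominator by n^2, the highest power:
numerator / n^2 = 5 + 2/n - 4/n^2
denominator / n^2 = 5 + 3/n + 8/n^2
As n -> infinity, all terms of the form c/n^k (k >= 1) tend to 0.
So numerator / n^2 -> 5 and denominator / n^2 -> 5.
Therefore lim a_n = 1.

1


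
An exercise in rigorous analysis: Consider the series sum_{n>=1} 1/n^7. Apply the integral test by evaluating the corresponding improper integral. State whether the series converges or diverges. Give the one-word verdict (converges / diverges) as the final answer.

Let f(x) = x^(-7). Then f is positive, continuous, and decreasing on [1, infinity), so the integral test applies.
Compute the improper integral int_{1}^infinity f(x) dx:
  antiderivative F(x) = -1/(6*x^6).
  As x -> infinity, F(x) -> 0 (since p = 7 > 1).
  So int = F(infinity) - F(1) = 0 - (-1/6) = 1/6.
  Finite, so by the integral test, the series converges.

converges


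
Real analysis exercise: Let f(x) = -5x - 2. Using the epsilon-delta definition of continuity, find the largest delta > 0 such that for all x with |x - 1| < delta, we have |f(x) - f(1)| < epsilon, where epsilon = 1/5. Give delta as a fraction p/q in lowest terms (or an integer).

We compute f(1) = -5*(1) - 2 = -7.
|f(x) - f(1)| = |-5x - 2 - (-7)| = |-5(x - 1)| = 5|x - 1|.
We need 5|x - 1| < 1/5, i.e. |x - 1| < 1/5 / 5 = 1/25.
So any delta <= 1/25 works. Conversely, if delta > 1/25, then x = 1 + 1/25 satisfies |x - 1| = 1/25 < delta but |f(x) - f(1)| = 5 * 1/25 = 1/5, which is not < 1/5; so no larger delta works.
Hence the largest such delta is 1/25.

1/25


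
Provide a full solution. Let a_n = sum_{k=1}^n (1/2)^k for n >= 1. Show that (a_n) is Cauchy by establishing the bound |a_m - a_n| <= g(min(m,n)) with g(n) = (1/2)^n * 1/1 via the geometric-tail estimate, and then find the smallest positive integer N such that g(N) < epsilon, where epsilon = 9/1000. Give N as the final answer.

For m > n >= 1: |a_m - a_n| = sum_{k=n+1}^m (1/2)^k < sum_{k=n+1}^infinity (1/2)^k = (1/2)^(n+1) / (1 - 1/2) = (1/2)^n * (1/2) * (2/1) = (1/2)^n * 1/1.
So g(n) = (1/2)^n / 1. Since g(n) -> 0, (a_n) is Cauchy.
Now solve g(N) < 9/1000: (1/2)^N / 1 < 9/1000 <=> 2^N > 1 / (1 * 9/1000) = 1000/9.
Check powers of 2: 2^6 = 64 <= 1000/9, 2^7 = 128 > 1000/9.
So the smallest such N is 7. Check: g(7) = 1/(1 * 128) = 1/128 < 9/1000.

7


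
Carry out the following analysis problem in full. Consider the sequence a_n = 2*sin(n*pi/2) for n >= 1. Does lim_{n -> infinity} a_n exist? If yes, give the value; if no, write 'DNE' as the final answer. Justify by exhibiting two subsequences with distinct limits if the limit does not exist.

Examine the behaviour of a_n along subsequences.
a_{4k+1} = 2*sin(pi/2 + 2k*pi) = 2 -> 2. a_{4k+3} = 2*sin(3pi/2 + 2k*pi) = -2 -> -2.
Since these two subsequential limits are 2 and -2, distinct, the full sequence cannot converge (a convergent sequence has all subsequences tending to the same limit). So lim a_n does not exist.

DNE


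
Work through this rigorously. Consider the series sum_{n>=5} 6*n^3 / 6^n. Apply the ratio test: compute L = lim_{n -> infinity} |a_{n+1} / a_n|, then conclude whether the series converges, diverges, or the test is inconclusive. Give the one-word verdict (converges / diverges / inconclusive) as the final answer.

Let a_n denote the general term. Form the ratio a_{n+1}/a_n and simplify:
a_{n+1}/a_n = (n + 1)^3/(6*n^3)
Take the limit as n -> infinity: L = 1/6.
Since L = 1/6 < 1, the ratio test implies the series converges.

converges


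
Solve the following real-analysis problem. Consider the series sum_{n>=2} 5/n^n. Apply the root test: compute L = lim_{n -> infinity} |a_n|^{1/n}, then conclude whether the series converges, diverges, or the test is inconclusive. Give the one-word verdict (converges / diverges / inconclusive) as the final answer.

Let a_n denote the general term. Form |a_n|^(1/n) and simplify:
|a_n|^(1/n) = 5^(1/n)/n
Take the limit as n -> infinity: L = 0.
Since L = 0 < 1, the root test implies convergence.

converges
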